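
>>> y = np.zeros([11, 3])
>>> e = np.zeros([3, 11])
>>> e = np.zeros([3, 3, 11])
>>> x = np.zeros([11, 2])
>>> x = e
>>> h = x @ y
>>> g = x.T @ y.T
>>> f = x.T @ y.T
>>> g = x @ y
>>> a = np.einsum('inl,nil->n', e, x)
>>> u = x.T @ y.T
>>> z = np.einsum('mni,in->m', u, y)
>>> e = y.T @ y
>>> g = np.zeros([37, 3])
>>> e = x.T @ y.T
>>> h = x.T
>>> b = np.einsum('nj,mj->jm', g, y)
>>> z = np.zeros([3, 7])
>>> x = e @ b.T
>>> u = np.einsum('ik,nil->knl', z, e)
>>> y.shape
(11, 3)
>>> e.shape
(11, 3, 11)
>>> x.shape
(11, 3, 3)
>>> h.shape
(11, 3, 3)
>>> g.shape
(37, 3)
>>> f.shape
(11, 3, 11)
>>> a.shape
(3,)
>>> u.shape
(7, 11, 11)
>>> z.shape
(3, 7)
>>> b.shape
(3, 11)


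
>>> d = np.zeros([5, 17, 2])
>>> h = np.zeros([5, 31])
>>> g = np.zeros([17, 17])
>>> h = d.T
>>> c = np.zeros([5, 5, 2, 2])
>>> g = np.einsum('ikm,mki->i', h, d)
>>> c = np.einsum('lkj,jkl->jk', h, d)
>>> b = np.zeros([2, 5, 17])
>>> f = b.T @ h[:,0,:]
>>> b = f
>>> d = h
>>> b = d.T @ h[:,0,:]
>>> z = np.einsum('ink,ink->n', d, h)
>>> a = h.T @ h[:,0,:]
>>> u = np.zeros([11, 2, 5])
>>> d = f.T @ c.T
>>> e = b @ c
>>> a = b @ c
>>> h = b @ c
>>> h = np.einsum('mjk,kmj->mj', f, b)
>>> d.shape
(5, 5, 5)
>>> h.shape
(17, 5)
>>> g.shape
(2,)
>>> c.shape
(5, 17)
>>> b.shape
(5, 17, 5)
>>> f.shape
(17, 5, 5)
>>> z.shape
(17,)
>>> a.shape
(5, 17, 17)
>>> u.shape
(11, 2, 5)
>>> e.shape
(5, 17, 17)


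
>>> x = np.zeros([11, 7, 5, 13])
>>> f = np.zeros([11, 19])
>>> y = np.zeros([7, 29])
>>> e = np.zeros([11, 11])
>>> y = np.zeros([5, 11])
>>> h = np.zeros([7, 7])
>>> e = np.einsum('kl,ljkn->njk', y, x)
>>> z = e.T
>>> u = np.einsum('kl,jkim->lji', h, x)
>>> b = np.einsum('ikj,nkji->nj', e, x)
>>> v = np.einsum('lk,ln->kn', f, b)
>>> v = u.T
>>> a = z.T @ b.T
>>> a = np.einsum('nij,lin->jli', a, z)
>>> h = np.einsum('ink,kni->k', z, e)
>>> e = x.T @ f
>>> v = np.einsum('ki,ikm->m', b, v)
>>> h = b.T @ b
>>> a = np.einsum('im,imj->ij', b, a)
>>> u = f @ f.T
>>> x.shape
(11, 7, 5, 13)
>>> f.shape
(11, 19)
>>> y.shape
(5, 11)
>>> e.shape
(13, 5, 7, 19)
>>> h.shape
(5, 5)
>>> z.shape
(5, 7, 13)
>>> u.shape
(11, 11)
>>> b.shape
(11, 5)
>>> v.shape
(7,)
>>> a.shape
(11, 7)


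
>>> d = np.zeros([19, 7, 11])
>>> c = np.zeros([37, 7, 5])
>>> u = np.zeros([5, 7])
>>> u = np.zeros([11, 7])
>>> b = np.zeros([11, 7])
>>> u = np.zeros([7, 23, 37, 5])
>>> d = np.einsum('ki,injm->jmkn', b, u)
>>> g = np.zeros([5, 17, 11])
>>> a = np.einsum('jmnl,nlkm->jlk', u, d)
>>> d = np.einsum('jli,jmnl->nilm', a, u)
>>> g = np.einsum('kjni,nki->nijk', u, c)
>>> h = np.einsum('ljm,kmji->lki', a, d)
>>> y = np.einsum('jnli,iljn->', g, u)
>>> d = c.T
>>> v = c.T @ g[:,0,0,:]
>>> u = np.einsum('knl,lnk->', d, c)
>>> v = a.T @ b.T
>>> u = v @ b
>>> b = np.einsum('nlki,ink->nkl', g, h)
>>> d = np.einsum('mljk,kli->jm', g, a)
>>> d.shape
(23, 37)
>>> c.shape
(37, 7, 5)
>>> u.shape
(11, 5, 7)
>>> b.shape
(37, 23, 5)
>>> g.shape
(37, 5, 23, 7)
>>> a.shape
(7, 5, 11)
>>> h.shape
(7, 37, 23)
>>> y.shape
()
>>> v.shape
(11, 5, 11)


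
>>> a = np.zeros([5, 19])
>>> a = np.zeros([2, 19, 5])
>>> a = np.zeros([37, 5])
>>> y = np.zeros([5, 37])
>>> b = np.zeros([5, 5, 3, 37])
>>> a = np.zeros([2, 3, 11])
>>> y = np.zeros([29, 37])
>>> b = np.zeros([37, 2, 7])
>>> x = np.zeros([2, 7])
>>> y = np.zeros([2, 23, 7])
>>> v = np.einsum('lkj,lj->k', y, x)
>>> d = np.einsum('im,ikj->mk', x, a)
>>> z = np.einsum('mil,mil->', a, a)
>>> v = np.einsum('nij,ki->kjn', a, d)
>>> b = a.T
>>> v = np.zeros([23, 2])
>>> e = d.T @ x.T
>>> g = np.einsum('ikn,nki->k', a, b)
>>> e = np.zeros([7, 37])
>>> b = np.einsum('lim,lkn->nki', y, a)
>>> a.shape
(2, 3, 11)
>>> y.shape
(2, 23, 7)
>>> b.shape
(11, 3, 23)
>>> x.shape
(2, 7)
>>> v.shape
(23, 2)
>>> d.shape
(7, 3)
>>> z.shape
()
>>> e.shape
(7, 37)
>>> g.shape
(3,)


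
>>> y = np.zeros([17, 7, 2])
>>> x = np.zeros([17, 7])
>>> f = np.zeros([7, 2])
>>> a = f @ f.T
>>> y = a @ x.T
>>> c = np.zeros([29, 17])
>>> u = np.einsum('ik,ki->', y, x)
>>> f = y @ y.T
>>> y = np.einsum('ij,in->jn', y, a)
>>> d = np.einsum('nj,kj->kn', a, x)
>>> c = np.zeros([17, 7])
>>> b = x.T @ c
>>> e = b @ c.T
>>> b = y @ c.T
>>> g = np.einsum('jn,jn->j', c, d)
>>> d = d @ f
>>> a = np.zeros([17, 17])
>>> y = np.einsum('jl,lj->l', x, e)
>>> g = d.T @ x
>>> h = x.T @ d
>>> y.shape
(7,)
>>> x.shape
(17, 7)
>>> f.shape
(7, 7)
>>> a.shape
(17, 17)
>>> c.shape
(17, 7)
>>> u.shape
()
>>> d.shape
(17, 7)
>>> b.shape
(17, 17)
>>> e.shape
(7, 17)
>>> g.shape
(7, 7)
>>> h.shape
(7, 7)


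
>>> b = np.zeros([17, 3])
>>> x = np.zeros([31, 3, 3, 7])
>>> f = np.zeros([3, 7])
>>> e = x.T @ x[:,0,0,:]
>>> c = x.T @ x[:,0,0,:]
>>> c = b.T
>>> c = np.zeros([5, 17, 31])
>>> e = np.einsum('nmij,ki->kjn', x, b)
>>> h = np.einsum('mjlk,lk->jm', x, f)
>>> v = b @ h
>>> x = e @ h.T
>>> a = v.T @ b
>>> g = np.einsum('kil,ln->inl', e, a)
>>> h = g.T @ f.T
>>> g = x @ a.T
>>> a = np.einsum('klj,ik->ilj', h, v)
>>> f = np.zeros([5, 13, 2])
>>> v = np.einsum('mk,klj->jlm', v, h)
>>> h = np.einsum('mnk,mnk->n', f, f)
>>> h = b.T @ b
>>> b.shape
(17, 3)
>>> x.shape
(17, 7, 3)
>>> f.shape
(5, 13, 2)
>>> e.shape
(17, 7, 31)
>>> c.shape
(5, 17, 31)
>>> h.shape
(3, 3)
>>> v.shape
(3, 3, 17)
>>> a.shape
(17, 3, 3)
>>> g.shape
(17, 7, 31)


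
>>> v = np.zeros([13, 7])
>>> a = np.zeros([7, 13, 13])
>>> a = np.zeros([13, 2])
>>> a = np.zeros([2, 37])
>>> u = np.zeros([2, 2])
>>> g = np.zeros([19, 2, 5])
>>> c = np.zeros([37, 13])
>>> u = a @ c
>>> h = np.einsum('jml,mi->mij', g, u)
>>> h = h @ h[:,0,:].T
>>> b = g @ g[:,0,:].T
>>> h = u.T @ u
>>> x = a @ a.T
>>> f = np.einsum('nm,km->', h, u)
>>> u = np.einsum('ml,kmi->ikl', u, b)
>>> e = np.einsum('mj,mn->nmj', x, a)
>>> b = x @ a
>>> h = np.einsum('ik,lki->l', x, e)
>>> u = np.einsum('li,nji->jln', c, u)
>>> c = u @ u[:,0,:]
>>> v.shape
(13, 7)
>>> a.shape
(2, 37)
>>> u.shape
(19, 37, 19)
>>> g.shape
(19, 2, 5)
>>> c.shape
(19, 37, 19)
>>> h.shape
(37,)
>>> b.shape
(2, 37)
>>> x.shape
(2, 2)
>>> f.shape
()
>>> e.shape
(37, 2, 2)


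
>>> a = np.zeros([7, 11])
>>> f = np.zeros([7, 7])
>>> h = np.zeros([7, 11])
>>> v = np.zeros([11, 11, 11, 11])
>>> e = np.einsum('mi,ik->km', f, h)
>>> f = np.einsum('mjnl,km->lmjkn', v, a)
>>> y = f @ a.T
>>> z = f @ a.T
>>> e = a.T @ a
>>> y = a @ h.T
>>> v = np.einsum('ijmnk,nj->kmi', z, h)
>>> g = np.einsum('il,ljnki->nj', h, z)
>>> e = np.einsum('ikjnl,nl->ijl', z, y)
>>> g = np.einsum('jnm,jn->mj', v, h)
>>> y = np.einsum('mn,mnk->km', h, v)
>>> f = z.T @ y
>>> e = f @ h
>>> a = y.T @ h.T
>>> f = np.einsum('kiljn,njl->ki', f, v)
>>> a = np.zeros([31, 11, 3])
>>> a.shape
(31, 11, 3)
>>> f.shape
(7, 7)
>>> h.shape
(7, 11)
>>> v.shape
(7, 11, 11)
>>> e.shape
(7, 7, 11, 11, 11)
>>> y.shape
(11, 7)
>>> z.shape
(11, 11, 11, 7, 7)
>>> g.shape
(11, 7)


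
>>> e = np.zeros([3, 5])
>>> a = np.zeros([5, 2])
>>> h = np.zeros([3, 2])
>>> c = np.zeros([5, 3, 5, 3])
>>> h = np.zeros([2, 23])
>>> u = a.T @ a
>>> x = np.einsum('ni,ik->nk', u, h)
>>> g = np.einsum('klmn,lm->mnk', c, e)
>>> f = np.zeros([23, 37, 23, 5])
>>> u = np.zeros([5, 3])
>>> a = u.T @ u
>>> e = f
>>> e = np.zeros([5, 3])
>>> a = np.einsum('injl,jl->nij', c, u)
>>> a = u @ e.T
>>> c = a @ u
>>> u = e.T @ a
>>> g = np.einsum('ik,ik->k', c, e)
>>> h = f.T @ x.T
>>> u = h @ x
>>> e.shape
(5, 3)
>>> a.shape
(5, 5)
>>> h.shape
(5, 23, 37, 2)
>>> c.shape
(5, 3)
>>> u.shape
(5, 23, 37, 23)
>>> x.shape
(2, 23)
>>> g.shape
(3,)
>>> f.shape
(23, 37, 23, 5)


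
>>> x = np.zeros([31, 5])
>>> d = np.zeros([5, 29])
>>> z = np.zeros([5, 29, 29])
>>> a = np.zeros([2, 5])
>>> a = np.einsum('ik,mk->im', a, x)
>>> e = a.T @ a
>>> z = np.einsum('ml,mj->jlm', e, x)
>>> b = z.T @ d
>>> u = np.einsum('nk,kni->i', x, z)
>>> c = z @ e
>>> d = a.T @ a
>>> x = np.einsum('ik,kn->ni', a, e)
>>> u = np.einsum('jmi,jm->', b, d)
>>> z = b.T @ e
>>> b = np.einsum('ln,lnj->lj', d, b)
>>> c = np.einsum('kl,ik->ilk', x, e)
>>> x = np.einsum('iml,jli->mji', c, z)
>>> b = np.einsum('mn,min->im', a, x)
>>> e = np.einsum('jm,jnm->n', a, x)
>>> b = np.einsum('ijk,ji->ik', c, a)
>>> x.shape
(2, 29, 31)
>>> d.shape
(31, 31)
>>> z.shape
(29, 31, 31)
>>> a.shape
(2, 31)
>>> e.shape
(29,)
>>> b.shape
(31, 31)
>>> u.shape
()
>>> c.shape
(31, 2, 31)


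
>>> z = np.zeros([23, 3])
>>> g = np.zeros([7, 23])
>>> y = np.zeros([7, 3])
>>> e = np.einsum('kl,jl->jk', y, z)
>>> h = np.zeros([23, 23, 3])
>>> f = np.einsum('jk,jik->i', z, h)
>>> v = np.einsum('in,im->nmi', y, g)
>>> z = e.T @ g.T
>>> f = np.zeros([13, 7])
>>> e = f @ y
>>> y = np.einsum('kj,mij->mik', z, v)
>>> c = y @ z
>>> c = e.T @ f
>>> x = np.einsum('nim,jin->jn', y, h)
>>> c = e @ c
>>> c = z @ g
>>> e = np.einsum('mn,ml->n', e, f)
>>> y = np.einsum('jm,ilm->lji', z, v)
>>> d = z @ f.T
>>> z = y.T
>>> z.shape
(3, 7, 23)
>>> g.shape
(7, 23)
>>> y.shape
(23, 7, 3)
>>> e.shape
(3,)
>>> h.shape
(23, 23, 3)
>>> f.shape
(13, 7)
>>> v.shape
(3, 23, 7)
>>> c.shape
(7, 23)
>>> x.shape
(23, 3)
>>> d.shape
(7, 13)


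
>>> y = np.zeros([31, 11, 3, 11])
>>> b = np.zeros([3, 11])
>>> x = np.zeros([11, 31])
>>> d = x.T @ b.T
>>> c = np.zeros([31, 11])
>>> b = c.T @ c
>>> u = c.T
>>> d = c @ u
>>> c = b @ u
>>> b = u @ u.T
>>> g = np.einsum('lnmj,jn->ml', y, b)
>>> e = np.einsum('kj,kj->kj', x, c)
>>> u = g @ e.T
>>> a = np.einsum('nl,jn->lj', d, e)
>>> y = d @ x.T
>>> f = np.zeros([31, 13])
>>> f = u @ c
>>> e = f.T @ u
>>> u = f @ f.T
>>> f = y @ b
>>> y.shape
(31, 11)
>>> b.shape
(11, 11)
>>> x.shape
(11, 31)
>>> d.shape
(31, 31)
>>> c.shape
(11, 31)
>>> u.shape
(3, 3)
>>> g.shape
(3, 31)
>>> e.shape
(31, 11)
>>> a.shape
(31, 11)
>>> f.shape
(31, 11)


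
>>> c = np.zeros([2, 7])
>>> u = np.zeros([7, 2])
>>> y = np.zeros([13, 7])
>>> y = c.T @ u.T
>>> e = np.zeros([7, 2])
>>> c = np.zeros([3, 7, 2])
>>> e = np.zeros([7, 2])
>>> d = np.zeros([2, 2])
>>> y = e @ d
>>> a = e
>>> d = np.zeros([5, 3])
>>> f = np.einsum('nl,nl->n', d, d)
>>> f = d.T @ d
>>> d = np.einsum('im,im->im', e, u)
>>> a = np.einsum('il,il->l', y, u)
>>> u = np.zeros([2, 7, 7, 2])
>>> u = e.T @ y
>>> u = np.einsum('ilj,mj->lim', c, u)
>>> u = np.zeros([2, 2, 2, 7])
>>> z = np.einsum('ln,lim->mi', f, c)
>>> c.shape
(3, 7, 2)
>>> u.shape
(2, 2, 2, 7)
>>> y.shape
(7, 2)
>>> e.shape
(7, 2)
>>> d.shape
(7, 2)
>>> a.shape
(2,)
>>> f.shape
(3, 3)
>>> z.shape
(2, 7)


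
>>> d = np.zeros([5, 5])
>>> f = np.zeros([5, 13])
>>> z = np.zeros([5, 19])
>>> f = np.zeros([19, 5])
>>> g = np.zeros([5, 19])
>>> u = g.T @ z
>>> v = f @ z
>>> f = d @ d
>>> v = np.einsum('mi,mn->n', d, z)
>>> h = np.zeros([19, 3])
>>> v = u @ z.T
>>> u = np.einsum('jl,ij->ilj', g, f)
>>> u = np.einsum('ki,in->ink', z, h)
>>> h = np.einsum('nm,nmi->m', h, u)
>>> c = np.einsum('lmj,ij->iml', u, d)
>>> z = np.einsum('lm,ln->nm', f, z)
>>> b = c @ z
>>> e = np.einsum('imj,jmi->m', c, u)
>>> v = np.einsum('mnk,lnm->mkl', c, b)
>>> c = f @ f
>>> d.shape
(5, 5)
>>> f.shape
(5, 5)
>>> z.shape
(19, 5)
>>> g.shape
(5, 19)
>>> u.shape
(19, 3, 5)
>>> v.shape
(5, 19, 5)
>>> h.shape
(3,)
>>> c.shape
(5, 5)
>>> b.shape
(5, 3, 5)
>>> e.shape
(3,)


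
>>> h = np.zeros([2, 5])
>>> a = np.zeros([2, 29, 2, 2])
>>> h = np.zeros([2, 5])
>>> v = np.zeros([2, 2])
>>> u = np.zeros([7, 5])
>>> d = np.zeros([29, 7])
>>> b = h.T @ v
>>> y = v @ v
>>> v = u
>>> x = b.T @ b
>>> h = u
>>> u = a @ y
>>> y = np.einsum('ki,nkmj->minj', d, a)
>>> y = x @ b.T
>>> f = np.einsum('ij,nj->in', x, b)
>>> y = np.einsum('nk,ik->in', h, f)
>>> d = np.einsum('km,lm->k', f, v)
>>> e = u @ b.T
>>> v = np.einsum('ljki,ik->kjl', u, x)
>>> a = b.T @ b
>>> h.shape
(7, 5)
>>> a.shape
(2, 2)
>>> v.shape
(2, 29, 2)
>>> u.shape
(2, 29, 2, 2)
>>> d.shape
(2,)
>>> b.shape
(5, 2)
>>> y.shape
(2, 7)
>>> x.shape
(2, 2)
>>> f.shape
(2, 5)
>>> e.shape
(2, 29, 2, 5)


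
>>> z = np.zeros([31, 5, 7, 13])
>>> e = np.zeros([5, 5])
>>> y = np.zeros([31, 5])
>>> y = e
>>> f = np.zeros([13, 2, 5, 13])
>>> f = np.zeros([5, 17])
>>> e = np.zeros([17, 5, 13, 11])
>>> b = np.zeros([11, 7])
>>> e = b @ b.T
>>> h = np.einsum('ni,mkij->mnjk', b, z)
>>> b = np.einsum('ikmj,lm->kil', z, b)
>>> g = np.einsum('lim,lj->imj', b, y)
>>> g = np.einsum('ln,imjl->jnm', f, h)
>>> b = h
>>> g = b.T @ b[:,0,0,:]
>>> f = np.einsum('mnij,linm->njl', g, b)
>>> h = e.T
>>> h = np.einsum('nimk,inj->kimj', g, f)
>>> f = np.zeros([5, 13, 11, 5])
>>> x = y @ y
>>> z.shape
(31, 5, 7, 13)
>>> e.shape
(11, 11)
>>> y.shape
(5, 5)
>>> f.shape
(5, 13, 11, 5)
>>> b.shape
(31, 11, 13, 5)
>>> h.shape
(5, 13, 11, 31)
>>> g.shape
(5, 13, 11, 5)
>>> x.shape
(5, 5)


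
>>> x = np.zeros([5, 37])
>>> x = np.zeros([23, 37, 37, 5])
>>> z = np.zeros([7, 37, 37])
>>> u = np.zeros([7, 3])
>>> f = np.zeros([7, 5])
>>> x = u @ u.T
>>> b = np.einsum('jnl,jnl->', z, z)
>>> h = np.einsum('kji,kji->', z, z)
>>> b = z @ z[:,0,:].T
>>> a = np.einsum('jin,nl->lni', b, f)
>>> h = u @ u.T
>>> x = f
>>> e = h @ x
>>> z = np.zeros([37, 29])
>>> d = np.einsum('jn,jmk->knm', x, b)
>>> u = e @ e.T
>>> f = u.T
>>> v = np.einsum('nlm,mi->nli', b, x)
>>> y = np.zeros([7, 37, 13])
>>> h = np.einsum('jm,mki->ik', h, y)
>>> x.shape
(7, 5)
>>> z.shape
(37, 29)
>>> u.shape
(7, 7)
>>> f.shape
(7, 7)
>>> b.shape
(7, 37, 7)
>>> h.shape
(13, 37)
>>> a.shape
(5, 7, 37)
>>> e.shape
(7, 5)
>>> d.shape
(7, 5, 37)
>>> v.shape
(7, 37, 5)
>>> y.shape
(7, 37, 13)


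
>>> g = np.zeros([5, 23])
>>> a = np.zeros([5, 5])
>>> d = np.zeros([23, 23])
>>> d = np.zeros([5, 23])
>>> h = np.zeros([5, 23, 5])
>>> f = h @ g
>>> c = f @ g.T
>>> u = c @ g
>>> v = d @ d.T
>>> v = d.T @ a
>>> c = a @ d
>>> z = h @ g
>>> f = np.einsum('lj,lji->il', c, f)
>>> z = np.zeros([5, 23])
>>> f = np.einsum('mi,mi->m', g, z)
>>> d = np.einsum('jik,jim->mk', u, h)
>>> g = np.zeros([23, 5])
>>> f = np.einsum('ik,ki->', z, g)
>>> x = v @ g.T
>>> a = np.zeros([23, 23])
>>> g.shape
(23, 5)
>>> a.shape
(23, 23)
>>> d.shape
(5, 23)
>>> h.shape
(5, 23, 5)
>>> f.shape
()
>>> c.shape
(5, 23)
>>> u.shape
(5, 23, 23)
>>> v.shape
(23, 5)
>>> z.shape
(5, 23)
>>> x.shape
(23, 23)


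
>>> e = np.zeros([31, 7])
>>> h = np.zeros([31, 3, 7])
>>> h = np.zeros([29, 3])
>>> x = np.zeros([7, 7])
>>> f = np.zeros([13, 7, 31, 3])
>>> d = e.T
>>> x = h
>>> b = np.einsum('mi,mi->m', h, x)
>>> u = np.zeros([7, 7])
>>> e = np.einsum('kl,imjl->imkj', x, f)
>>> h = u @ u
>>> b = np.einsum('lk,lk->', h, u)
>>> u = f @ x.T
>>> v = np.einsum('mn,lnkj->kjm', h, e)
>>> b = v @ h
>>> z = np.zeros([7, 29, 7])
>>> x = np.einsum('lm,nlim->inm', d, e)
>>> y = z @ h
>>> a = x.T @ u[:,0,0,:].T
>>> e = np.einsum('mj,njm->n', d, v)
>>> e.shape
(29,)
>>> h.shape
(7, 7)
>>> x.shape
(29, 13, 31)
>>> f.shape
(13, 7, 31, 3)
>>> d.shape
(7, 31)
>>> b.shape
(29, 31, 7)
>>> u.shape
(13, 7, 31, 29)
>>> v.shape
(29, 31, 7)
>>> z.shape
(7, 29, 7)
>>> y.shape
(7, 29, 7)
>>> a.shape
(31, 13, 13)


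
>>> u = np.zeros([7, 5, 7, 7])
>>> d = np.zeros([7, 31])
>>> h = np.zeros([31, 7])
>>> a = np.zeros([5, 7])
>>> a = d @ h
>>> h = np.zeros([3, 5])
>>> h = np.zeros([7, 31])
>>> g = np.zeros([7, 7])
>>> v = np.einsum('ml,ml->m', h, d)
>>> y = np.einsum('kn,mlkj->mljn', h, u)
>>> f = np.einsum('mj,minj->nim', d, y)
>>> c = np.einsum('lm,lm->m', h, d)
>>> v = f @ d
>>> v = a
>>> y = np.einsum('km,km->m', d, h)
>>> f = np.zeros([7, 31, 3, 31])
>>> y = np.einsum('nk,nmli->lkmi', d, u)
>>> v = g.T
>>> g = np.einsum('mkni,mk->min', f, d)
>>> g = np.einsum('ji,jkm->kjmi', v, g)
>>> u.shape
(7, 5, 7, 7)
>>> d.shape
(7, 31)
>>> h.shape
(7, 31)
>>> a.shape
(7, 7)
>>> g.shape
(31, 7, 3, 7)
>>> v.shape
(7, 7)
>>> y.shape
(7, 31, 5, 7)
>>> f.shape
(7, 31, 3, 31)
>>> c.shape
(31,)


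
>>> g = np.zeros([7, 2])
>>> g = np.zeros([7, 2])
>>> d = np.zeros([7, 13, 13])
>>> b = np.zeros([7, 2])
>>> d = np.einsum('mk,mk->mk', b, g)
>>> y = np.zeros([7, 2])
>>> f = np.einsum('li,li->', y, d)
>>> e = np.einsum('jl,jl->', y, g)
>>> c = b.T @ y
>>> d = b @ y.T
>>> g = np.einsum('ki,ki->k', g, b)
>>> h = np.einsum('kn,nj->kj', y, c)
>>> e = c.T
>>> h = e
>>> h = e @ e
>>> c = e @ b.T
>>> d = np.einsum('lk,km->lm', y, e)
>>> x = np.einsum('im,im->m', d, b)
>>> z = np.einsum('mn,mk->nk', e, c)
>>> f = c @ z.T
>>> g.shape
(7,)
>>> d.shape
(7, 2)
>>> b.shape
(7, 2)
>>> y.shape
(7, 2)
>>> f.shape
(2, 2)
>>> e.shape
(2, 2)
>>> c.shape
(2, 7)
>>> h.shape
(2, 2)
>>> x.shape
(2,)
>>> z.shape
(2, 7)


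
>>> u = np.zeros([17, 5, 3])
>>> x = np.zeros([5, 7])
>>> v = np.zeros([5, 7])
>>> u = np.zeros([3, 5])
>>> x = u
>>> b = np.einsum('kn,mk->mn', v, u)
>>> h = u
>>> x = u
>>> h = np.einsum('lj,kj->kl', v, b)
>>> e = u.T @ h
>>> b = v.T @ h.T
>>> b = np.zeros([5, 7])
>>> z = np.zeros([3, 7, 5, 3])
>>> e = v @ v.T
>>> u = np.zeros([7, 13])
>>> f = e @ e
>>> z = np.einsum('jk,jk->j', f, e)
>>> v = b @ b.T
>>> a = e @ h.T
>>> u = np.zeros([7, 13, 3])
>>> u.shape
(7, 13, 3)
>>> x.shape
(3, 5)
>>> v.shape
(5, 5)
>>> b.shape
(5, 7)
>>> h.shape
(3, 5)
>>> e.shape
(5, 5)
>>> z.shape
(5,)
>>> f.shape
(5, 5)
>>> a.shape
(5, 3)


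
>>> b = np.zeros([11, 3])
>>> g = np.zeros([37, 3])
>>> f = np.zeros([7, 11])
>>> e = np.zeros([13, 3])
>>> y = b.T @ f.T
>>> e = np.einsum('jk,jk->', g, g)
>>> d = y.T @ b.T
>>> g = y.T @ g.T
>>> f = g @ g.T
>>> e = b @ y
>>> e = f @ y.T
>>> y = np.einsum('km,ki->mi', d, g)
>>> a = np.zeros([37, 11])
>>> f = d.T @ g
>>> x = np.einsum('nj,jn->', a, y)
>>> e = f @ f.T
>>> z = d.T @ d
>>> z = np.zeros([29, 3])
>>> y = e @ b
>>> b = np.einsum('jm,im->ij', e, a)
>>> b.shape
(37, 11)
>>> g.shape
(7, 37)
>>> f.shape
(11, 37)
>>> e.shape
(11, 11)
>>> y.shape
(11, 3)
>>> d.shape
(7, 11)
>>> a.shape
(37, 11)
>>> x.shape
()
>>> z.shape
(29, 3)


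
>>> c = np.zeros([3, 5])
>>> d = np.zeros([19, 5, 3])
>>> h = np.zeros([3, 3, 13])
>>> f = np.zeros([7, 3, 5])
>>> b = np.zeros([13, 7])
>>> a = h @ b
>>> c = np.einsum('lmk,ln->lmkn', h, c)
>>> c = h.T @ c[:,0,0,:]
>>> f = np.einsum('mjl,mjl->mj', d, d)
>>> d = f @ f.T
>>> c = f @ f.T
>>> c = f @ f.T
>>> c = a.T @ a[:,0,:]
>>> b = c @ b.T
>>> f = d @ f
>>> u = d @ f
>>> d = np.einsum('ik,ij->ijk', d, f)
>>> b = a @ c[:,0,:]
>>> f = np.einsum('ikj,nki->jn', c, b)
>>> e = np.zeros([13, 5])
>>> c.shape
(7, 3, 7)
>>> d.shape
(19, 5, 19)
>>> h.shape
(3, 3, 13)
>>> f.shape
(7, 3)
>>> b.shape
(3, 3, 7)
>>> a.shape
(3, 3, 7)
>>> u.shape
(19, 5)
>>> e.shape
(13, 5)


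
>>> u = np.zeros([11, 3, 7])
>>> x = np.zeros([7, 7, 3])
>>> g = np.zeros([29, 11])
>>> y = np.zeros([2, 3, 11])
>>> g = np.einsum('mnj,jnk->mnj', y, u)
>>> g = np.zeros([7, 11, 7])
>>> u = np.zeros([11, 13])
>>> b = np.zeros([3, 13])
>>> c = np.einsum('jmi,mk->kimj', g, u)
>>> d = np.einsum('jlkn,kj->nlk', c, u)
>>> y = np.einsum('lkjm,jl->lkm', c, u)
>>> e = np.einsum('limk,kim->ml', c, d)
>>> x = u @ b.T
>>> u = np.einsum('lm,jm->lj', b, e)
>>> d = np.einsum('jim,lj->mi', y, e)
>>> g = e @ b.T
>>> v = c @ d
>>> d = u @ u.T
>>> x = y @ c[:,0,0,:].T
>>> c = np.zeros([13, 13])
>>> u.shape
(3, 11)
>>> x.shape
(13, 7, 13)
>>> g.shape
(11, 3)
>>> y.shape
(13, 7, 7)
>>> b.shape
(3, 13)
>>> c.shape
(13, 13)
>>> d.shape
(3, 3)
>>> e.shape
(11, 13)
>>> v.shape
(13, 7, 11, 7)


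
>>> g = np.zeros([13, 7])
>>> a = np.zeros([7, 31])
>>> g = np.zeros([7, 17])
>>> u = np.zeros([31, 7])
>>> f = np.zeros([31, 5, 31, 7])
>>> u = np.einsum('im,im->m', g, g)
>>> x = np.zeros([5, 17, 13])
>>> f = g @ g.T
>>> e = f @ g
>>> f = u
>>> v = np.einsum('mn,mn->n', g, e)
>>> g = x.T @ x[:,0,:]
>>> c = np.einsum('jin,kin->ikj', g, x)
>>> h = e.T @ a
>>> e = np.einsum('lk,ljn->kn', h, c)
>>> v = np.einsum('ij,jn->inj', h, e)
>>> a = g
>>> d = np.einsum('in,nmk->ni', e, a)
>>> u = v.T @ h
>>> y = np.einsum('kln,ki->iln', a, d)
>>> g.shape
(13, 17, 13)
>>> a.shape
(13, 17, 13)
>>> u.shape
(31, 13, 31)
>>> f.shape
(17,)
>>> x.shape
(5, 17, 13)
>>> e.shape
(31, 13)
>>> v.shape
(17, 13, 31)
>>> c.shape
(17, 5, 13)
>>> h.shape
(17, 31)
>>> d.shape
(13, 31)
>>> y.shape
(31, 17, 13)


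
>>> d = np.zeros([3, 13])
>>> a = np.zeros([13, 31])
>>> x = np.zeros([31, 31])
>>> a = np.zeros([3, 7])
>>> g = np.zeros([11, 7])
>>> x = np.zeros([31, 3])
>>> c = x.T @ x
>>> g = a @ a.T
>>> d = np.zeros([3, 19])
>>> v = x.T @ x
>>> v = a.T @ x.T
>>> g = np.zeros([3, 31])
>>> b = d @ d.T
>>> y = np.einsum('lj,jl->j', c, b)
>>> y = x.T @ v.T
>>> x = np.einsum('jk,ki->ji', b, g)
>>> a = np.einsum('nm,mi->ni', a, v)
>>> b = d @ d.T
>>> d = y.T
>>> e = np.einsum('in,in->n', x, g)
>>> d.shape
(7, 3)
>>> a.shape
(3, 31)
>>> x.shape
(3, 31)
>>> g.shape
(3, 31)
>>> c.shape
(3, 3)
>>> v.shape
(7, 31)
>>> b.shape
(3, 3)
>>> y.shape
(3, 7)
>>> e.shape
(31,)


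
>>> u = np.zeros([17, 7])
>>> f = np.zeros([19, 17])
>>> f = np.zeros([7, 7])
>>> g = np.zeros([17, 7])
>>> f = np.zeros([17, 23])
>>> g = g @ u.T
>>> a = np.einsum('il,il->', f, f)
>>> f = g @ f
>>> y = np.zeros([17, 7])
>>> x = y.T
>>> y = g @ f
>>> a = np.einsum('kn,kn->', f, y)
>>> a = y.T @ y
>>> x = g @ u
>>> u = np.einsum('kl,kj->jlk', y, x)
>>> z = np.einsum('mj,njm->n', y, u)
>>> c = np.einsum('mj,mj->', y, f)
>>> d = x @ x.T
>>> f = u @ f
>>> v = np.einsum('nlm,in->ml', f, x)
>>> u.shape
(7, 23, 17)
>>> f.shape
(7, 23, 23)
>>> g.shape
(17, 17)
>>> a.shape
(23, 23)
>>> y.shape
(17, 23)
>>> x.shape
(17, 7)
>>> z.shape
(7,)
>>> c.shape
()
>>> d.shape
(17, 17)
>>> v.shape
(23, 23)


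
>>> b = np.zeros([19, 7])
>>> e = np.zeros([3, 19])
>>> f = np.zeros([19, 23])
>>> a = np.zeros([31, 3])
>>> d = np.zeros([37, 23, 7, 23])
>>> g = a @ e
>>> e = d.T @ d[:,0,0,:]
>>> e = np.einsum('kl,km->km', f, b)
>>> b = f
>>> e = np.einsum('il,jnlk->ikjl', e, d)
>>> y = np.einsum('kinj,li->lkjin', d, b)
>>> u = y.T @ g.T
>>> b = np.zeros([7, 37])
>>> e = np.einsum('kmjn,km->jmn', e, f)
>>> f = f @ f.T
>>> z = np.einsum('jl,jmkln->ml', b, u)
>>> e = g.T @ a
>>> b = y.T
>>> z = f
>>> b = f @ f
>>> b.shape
(19, 19)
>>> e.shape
(19, 3)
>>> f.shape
(19, 19)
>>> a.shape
(31, 3)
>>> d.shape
(37, 23, 7, 23)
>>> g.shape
(31, 19)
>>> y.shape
(19, 37, 23, 23, 7)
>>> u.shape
(7, 23, 23, 37, 31)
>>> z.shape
(19, 19)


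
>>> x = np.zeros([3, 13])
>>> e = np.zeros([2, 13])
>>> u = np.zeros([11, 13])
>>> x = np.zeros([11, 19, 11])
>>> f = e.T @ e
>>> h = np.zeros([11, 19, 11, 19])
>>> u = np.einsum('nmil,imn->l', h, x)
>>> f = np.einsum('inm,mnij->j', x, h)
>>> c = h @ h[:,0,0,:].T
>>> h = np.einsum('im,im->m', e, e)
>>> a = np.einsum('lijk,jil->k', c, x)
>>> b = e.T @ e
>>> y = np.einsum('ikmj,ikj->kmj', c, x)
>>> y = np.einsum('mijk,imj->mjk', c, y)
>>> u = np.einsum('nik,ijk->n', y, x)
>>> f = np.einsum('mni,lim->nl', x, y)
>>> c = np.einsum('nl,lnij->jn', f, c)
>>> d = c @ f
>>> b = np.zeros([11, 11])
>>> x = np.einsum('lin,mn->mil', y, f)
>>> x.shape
(19, 11, 11)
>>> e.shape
(2, 13)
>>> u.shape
(11,)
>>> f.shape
(19, 11)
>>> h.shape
(13,)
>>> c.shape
(11, 19)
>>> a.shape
(11,)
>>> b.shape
(11, 11)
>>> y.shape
(11, 11, 11)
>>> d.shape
(11, 11)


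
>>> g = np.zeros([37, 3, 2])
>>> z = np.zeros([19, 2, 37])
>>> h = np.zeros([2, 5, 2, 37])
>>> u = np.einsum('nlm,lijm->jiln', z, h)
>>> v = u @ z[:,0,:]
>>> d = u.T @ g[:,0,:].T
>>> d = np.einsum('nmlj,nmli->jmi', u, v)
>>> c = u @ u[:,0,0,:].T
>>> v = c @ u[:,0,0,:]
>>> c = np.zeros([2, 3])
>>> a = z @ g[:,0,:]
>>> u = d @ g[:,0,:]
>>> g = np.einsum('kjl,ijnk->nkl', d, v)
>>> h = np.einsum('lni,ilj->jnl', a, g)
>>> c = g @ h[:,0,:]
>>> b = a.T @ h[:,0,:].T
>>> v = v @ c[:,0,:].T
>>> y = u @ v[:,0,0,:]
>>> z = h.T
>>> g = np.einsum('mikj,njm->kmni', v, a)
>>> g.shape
(2, 2, 19, 5)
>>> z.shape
(19, 2, 37)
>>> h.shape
(37, 2, 19)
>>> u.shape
(19, 5, 2)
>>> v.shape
(2, 5, 2, 2)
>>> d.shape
(19, 5, 37)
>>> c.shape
(2, 19, 19)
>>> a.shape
(19, 2, 2)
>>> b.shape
(2, 2, 37)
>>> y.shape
(19, 5, 2)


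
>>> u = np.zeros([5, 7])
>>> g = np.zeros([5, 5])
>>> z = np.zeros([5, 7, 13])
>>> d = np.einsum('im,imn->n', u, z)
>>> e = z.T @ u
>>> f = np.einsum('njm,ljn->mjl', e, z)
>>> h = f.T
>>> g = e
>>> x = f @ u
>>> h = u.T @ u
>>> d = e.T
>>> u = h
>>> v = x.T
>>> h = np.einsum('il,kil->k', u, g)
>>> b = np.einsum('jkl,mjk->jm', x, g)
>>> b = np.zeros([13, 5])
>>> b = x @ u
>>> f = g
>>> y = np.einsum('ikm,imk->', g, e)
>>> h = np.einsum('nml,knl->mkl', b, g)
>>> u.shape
(7, 7)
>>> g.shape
(13, 7, 7)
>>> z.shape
(5, 7, 13)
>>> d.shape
(7, 7, 13)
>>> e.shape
(13, 7, 7)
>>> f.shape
(13, 7, 7)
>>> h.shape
(7, 13, 7)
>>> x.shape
(7, 7, 7)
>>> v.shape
(7, 7, 7)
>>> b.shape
(7, 7, 7)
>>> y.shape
()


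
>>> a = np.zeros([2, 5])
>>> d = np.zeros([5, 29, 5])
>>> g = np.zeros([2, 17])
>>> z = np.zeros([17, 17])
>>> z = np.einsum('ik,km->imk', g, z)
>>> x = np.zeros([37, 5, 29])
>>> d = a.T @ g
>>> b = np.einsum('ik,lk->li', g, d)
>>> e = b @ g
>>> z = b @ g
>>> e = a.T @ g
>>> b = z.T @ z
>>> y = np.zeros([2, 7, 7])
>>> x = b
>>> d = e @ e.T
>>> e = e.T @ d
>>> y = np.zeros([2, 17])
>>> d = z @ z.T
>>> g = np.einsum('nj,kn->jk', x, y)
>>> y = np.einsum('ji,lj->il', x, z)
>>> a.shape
(2, 5)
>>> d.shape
(5, 5)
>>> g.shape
(17, 2)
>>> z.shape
(5, 17)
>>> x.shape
(17, 17)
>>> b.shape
(17, 17)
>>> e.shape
(17, 5)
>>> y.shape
(17, 5)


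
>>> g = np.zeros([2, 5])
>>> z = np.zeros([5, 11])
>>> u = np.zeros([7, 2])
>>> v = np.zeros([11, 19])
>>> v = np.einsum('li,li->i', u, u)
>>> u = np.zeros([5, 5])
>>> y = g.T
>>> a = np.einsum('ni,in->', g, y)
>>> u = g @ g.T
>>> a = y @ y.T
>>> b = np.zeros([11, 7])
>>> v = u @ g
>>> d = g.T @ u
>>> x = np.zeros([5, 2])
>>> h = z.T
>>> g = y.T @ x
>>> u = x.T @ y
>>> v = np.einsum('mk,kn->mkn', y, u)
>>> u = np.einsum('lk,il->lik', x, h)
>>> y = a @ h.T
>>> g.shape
(2, 2)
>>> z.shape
(5, 11)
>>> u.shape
(5, 11, 2)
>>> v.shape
(5, 2, 2)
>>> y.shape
(5, 11)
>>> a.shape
(5, 5)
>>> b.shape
(11, 7)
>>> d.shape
(5, 2)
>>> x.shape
(5, 2)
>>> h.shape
(11, 5)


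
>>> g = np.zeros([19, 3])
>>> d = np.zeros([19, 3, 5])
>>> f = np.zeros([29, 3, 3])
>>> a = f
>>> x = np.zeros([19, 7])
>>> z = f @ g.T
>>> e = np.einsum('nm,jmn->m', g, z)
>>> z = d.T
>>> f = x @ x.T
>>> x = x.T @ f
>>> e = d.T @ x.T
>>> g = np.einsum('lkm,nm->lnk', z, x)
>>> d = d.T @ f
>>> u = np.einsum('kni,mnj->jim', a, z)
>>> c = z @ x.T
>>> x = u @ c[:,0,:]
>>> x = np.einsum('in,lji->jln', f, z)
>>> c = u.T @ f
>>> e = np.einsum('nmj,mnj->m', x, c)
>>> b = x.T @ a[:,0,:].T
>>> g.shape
(5, 7, 3)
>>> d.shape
(5, 3, 19)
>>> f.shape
(19, 19)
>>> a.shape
(29, 3, 3)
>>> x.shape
(3, 5, 19)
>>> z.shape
(5, 3, 19)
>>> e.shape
(5,)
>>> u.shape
(19, 3, 5)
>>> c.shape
(5, 3, 19)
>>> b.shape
(19, 5, 29)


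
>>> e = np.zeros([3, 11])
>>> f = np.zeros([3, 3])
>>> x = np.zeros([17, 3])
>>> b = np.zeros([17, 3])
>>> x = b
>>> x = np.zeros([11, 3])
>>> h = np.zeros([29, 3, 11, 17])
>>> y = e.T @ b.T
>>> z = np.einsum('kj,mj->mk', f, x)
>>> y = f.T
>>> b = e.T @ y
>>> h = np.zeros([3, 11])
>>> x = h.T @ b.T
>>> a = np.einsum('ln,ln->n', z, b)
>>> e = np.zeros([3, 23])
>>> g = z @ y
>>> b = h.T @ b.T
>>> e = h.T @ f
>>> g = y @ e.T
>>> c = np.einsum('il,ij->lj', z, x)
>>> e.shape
(11, 3)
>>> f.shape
(3, 3)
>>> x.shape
(11, 11)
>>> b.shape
(11, 11)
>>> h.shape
(3, 11)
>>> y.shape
(3, 3)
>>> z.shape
(11, 3)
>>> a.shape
(3,)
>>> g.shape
(3, 11)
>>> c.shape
(3, 11)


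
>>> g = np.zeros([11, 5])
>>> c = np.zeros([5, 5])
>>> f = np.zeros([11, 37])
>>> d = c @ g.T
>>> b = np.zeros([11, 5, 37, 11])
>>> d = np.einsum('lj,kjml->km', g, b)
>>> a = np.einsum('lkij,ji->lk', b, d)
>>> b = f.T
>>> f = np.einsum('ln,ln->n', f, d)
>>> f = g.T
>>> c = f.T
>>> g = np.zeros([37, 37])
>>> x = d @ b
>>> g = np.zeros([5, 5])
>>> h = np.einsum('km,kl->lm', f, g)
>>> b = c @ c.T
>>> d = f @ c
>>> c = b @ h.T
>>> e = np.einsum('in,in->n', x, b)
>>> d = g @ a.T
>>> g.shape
(5, 5)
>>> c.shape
(11, 5)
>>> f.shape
(5, 11)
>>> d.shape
(5, 11)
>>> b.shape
(11, 11)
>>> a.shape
(11, 5)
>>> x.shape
(11, 11)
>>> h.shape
(5, 11)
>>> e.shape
(11,)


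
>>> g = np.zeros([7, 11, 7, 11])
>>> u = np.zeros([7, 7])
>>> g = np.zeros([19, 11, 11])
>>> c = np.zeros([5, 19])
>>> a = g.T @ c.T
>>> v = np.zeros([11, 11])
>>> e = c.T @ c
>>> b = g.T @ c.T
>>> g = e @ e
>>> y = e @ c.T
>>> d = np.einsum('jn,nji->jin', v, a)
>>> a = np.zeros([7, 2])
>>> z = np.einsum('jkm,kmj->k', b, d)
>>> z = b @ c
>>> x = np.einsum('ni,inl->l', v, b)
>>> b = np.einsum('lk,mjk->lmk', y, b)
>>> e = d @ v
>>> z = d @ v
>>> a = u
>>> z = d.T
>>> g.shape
(19, 19)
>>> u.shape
(7, 7)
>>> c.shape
(5, 19)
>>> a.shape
(7, 7)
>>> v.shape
(11, 11)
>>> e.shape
(11, 5, 11)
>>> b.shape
(19, 11, 5)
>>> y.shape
(19, 5)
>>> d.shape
(11, 5, 11)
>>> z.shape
(11, 5, 11)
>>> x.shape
(5,)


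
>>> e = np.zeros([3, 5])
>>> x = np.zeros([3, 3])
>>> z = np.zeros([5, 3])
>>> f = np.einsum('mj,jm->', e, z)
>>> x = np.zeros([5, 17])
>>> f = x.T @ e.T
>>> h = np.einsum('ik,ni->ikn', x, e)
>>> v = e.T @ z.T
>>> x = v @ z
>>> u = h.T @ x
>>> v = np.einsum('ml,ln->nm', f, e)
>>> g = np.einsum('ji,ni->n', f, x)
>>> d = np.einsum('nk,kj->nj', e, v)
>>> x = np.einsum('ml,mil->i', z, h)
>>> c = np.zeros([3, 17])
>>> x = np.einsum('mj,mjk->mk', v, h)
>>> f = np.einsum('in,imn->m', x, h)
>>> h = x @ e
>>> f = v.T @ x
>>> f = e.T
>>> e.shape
(3, 5)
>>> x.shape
(5, 3)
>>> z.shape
(5, 3)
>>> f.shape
(5, 3)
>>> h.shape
(5, 5)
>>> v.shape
(5, 17)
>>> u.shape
(3, 17, 3)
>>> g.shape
(5,)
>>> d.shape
(3, 17)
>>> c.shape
(3, 17)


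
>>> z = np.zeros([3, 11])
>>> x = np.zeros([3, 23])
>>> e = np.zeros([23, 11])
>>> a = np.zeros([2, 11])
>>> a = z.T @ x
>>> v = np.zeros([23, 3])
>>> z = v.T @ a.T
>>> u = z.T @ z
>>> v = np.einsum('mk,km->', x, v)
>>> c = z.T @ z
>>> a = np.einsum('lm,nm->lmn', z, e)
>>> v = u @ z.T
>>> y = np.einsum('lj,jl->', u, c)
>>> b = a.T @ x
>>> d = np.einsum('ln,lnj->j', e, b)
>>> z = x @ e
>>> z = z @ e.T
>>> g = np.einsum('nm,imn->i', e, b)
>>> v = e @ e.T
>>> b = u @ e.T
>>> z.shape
(3, 23)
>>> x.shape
(3, 23)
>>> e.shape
(23, 11)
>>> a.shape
(3, 11, 23)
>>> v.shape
(23, 23)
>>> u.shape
(11, 11)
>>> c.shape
(11, 11)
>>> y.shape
()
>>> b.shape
(11, 23)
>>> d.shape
(23,)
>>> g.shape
(23,)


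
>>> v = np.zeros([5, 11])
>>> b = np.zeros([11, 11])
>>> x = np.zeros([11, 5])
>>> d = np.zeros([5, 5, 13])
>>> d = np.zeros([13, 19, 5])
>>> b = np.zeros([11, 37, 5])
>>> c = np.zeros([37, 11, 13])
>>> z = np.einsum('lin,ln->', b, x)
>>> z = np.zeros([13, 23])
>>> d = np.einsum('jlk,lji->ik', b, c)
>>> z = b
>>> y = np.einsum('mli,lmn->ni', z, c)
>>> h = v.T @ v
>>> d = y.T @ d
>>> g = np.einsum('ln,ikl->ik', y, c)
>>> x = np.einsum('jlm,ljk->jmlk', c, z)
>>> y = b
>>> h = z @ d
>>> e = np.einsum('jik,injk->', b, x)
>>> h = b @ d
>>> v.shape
(5, 11)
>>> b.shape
(11, 37, 5)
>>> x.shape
(37, 13, 11, 5)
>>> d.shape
(5, 5)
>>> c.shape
(37, 11, 13)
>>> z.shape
(11, 37, 5)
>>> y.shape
(11, 37, 5)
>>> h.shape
(11, 37, 5)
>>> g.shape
(37, 11)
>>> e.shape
()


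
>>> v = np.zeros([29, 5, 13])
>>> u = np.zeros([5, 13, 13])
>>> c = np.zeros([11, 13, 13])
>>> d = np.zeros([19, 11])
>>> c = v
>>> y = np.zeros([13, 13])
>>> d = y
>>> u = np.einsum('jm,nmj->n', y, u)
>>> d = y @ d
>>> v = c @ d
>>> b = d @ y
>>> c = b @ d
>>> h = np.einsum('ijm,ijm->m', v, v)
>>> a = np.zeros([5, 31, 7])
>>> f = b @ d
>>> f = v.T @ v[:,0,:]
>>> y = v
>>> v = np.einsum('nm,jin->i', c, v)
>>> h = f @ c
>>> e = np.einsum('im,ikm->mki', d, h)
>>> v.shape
(5,)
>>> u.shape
(5,)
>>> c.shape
(13, 13)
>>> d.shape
(13, 13)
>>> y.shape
(29, 5, 13)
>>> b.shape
(13, 13)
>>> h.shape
(13, 5, 13)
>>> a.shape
(5, 31, 7)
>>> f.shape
(13, 5, 13)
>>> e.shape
(13, 5, 13)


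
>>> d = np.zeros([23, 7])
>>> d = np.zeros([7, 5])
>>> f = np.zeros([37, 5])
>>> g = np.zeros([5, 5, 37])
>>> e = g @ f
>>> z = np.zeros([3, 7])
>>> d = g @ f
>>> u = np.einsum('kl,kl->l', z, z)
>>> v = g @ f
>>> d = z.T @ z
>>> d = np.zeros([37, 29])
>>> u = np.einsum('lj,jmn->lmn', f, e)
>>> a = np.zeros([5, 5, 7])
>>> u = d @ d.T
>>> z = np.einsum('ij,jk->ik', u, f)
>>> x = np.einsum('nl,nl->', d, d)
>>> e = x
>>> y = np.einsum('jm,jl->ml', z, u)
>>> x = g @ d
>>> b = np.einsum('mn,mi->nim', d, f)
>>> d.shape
(37, 29)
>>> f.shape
(37, 5)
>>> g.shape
(5, 5, 37)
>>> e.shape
()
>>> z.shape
(37, 5)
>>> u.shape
(37, 37)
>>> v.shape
(5, 5, 5)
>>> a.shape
(5, 5, 7)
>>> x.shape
(5, 5, 29)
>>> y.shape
(5, 37)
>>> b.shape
(29, 5, 37)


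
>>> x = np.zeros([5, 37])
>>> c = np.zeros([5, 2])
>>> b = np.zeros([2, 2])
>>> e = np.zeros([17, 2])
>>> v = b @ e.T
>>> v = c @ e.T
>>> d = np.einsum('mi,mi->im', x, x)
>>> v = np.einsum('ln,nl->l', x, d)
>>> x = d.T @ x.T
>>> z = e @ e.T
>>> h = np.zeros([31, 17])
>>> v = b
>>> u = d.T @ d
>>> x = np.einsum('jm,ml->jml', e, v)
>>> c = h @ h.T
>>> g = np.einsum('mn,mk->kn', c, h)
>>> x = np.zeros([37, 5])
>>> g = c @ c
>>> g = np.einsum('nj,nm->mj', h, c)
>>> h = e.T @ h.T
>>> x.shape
(37, 5)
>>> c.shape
(31, 31)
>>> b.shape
(2, 2)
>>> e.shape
(17, 2)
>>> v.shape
(2, 2)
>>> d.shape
(37, 5)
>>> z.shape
(17, 17)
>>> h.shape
(2, 31)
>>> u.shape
(5, 5)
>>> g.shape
(31, 17)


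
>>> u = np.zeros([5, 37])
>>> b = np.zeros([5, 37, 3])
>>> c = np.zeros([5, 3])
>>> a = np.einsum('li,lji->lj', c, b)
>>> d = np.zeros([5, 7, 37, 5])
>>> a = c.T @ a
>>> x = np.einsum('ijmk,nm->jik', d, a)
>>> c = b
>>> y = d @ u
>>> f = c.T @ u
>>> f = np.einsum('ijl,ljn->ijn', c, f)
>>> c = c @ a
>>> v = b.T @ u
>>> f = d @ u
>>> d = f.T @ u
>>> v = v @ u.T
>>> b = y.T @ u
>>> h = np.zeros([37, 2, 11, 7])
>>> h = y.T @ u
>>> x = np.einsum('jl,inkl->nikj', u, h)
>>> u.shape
(5, 37)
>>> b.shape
(37, 37, 7, 37)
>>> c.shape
(5, 37, 37)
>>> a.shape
(3, 37)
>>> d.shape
(37, 37, 7, 37)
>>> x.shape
(37, 37, 7, 5)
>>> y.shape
(5, 7, 37, 37)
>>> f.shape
(5, 7, 37, 37)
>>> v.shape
(3, 37, 5)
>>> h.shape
(37, 37, 7, 37)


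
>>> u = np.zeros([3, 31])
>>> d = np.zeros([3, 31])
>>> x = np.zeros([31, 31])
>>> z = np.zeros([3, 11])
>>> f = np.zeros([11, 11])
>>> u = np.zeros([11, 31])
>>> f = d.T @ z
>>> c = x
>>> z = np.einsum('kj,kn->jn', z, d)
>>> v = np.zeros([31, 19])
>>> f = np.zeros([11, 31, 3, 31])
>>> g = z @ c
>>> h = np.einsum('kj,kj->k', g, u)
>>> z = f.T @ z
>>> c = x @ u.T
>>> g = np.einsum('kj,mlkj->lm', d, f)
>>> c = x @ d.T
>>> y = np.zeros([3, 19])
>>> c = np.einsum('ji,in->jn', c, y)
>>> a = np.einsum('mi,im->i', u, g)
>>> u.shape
(11, 31)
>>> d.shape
(3, 31)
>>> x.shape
(31, 31)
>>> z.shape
(31, 3, 31, 31)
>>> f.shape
(11, 31, 3, 31)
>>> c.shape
(31, 19)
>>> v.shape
(31, 19)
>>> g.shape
(31, 11)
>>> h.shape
(11,)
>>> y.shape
(3, 19)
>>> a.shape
(31,)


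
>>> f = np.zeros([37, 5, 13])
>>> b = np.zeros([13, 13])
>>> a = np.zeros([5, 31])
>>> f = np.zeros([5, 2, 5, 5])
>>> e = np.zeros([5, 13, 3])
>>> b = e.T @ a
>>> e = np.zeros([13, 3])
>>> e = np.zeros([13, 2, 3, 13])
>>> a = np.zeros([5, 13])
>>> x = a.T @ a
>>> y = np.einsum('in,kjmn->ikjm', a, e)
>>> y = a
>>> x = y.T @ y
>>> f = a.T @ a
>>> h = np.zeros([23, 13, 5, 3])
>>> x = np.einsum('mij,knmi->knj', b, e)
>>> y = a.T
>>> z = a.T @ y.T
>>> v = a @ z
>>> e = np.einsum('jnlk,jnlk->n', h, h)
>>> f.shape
(13, 13)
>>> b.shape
(3, 13, 31)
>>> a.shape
(5, 13)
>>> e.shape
(13,)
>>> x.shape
(13, 2, 31)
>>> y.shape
(13, 5)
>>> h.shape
(23, 13, 5, 3)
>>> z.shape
(13, 13)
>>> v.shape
(5, 13)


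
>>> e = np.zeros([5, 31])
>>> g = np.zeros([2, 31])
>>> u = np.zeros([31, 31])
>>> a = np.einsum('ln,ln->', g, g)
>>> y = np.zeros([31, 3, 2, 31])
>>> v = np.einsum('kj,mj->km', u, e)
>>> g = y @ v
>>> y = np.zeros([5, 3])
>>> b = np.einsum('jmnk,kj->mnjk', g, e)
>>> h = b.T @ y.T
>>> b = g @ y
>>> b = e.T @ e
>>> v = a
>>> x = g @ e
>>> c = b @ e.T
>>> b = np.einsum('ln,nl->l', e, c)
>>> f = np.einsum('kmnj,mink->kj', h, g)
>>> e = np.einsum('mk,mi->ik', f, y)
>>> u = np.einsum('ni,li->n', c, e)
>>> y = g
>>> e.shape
(3, 5)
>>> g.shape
(31, 3, 2, 5)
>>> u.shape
(31,)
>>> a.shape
()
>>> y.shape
(31, 3, 2, 5)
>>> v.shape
()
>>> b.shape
(5,)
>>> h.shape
(5, 31, 2, 5)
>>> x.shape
(31, 3, 2, 31)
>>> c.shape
(31, 5)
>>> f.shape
(5, 5)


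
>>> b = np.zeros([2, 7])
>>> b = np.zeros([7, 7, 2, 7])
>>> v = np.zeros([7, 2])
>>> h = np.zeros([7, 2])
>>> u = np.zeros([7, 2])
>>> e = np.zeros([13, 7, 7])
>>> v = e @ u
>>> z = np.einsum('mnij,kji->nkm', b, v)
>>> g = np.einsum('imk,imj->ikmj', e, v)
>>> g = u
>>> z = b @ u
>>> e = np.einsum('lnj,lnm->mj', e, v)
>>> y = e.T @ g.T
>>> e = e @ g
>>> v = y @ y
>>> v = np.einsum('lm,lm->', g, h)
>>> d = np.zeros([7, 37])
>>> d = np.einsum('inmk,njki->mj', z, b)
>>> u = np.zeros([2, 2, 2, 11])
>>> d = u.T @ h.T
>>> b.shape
(7, 7, 2, 7)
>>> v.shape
()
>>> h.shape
(7, 2)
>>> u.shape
(2, 2, 2, 11)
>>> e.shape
(2, 2)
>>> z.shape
(7, 7, 2, 2)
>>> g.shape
(7, 2)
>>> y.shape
(7, 7)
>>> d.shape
(11, 2, 2, 7)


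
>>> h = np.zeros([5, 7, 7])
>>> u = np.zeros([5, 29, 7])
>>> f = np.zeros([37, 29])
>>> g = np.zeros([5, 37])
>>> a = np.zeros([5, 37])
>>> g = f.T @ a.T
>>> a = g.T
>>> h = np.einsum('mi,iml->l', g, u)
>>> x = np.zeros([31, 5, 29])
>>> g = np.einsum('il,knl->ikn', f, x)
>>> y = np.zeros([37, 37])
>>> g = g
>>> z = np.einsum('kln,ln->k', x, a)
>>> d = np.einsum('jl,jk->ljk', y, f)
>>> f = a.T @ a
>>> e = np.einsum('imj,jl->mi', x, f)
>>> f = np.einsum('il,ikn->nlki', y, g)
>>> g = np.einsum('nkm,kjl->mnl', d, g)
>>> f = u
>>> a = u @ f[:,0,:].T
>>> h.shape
(7,)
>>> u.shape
(5, 29, 7)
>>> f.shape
(5, 29, 7)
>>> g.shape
(29, 37, 5)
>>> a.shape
(5, 29, 5)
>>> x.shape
(31, 5, 29)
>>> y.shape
(37, 37)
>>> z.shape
(31,)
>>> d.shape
(37, 37, 29)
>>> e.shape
(5, 31)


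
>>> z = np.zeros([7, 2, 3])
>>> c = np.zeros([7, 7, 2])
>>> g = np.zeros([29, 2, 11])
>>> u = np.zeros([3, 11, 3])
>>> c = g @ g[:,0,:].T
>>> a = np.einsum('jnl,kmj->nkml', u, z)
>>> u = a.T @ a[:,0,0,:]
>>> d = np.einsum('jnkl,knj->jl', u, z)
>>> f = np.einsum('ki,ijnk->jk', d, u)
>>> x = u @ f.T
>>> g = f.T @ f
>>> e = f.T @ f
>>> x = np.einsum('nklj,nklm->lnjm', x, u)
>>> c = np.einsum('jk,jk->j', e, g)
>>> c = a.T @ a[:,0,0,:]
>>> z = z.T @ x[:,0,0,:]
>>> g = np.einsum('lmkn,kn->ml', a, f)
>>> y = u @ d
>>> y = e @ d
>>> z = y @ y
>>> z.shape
(3, 3)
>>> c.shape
(3, 2, 7, 3)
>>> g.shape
(7, 11)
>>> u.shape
(3, 2, 7, 3)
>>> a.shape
(11, 7, 2, 3)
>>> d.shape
(3, 3)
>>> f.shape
(2, 3)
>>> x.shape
(7, 3, 2, 3)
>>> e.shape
(3, 3)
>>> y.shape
(3, 3)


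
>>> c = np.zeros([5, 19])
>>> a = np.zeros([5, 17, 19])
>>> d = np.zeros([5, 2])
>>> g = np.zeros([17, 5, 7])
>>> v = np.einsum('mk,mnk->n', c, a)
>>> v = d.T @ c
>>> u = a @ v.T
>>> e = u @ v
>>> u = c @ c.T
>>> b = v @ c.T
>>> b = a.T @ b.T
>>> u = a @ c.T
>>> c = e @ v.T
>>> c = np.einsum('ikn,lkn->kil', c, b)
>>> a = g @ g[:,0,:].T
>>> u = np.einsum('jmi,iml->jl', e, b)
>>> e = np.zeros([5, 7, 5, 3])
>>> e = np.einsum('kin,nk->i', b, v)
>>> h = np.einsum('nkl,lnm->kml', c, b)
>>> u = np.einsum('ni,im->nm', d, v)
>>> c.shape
(17, 5, 19)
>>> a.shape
(17, 5, 17)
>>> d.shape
(5, 2)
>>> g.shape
(17, 5, 7)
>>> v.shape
(2, 19)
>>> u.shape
(5, 19)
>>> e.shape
(17,)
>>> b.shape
(19, 17, 2)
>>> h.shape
(5, 2, 19)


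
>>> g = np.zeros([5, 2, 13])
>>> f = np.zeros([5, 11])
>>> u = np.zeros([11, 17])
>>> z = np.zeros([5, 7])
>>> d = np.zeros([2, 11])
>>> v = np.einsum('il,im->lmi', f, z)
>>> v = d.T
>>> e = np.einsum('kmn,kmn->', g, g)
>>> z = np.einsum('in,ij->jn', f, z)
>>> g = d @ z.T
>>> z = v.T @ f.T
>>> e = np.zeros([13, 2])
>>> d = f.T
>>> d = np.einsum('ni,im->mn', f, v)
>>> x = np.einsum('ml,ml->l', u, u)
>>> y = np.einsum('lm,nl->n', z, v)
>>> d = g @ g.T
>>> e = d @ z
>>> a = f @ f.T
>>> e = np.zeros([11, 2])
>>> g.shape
(2, 7)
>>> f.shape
(5, 11)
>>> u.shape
(11, 17)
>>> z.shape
(2, 5)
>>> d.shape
(2, 2)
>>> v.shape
(11, 2)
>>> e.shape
(11, 2)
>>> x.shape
(17,)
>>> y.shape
(11,)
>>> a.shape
(5, 5)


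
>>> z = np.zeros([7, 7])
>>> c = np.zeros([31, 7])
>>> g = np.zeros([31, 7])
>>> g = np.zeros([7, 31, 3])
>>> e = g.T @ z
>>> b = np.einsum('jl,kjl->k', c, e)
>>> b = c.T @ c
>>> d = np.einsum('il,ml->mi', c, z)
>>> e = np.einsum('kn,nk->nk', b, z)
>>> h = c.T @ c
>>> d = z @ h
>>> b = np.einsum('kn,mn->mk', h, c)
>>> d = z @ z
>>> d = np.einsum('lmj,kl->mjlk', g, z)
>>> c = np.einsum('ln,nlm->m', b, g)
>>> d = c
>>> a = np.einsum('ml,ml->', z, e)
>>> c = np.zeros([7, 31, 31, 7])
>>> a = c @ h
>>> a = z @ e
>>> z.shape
(7, 7)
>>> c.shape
(7, 31, 31, 7)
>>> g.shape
(7, 31, 3)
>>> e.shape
(7, 7)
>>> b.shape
(31, 7)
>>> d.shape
(3,)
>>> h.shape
(7, 7)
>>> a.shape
(7, 7)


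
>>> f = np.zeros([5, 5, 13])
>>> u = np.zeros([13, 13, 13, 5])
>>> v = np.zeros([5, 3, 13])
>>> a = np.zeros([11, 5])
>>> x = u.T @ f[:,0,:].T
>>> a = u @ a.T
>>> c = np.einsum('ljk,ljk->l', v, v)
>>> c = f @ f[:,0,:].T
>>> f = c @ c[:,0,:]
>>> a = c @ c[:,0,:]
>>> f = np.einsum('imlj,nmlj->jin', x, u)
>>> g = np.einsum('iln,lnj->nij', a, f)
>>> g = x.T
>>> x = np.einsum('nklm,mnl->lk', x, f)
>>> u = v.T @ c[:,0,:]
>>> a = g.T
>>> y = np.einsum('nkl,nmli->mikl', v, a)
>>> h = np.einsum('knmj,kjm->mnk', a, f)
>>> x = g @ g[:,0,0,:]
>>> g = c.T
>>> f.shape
(5, 5, 13)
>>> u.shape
(13, 3, 5)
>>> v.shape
(5, 3, 13)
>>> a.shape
(5, 13, 13, 5)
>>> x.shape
(5, 13, 13, 5)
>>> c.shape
(5, 5, 5)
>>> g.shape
(5, 5, 5)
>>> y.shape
(13, 5, 3, 13)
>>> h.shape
(13, 13, 5)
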